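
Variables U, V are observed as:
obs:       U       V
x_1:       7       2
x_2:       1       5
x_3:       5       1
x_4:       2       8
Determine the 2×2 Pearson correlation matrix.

Step 1 — column means:
  mean(U) = (7 + 1 + 5 + 2) / 4 = 15/4 = 3.75
  mean(V) = (2 + 5 + 1 + 8) / 4 = 16/4 = 4

Step 2 — sample variances and covariances s[i,j] = (1/(n-1)) · Σ_k (x_{k,i} - mean_i) · (x_{k,j} - mean_j), with n-1 = 3:
  s[U,U] = ((3.25)·(3.25) + (-2.75)·(-2.75) + (1.25)·(1.25) + (-1.75)·(-1.75)) / 3 = 22.75/3 = 7.5833
  s[U,V] = ((3.25)·(-2) + (-2.75)·(1) + (1.25)·(-3) + (-1.75)·(4)) / 3 = -20/3 = -6.6667
  s[V,V] = ((-2)·(-2) + (1)·(1) + (-3)·(-3) + (4)·(4)) / 3 = 30/3 = 10
  Sample standard deviations s_i = √(s[i,i]):
  s(U) = √(7.5833) = 2.7538
  s(V) = √(10) = 3.1623

Step 3 — r_{ij} = s_{ij} / (s_i · s_j):
  r[U,U] = 1 (diagonal).
  r[U,V] = -6.6667 / (2.7538 · 3.1623) = -6.6667 / 8.7082 = -0.7656
  r[V,V] = 1 (diagonal).

R is symmetric with unit diagonal. Assembling:

R = [[1, -0.7656],
 [-0.7656, 1]]


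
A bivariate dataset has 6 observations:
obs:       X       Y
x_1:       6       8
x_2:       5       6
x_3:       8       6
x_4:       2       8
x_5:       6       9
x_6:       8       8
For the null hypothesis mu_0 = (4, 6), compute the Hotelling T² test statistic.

Step 1 — sample mean vector:
  mean(X) = (6 + 5 + 8 + 2 + 6 + 8) / 6 = 35/6 = 5.8333
  mean(Y) = (8 + 6 + 6 + 8 + 9 + 8) / 6 = 45/6 = 7.5
  x̄ = (5.8333, 7.5),  deviation x̄ - mu_0 = (5.8333, 7.5) - (4, 6) = (1.8333, 1.5).

Step 2 — sample covariance matrix, S[i,j] = (1/(n-1)) · Σ_k (x_{k,i} - mean_i) · (x_{k,j} - mean_j), divisor n-1 = 5:
  S[X,X] = ((0.1667)·(0.1667) + (-0.8333)·(-0.8333) + (2.1667)·(2.1667) + (-3.8333)·(-3.8333) + (0.1667)·(0.1667) + (2.1667)·(2.1667)) / 5 = 24.8333/5 = 4.9667
  S[X,Y] = ((0.1667)·(0.5) + (-0.8333)·(-1.5) + (2.1667)·(-1.5) + (-3.8333)·(0.5) + (0.1667)·(1.5) + (2.1667)·(0.5)) / 5 = -2.5/5 = -0.5
  S[Y,Y] = ((0.5)·(0.5) + (-1.5)·(-1.5) + (-1.5)·(-1.5) + (0.5)·(0.5) + (1.5)·(1.5) + (0.5)·(0.5)) / 5 = 7.5/5 = 1.5
  S = [[4.9667, -0.5],
 [-0.5, 1.5]].

Step 3 — invert S. det(S) = 4.9667·1.5 - (-0.5)² = 7.2.
  S^{-1} = (1/det) · [[d, -b], [-b, a]] = [[0.2083, 0.0694],
 [0.0694, 0.6898]].

Step 4 — quadratic form (x̄ - mu_0)^T · S^{-1} · (x̄ - mu_0):
  S^{-1} · (x̄ - mu_0) = (0.4861, 1.162),
  (x̄ - mu_0)^T · [...] = (1.8333)·(0.4861) + (1.5)·(1.162) = 2.6343.

Step 5 — scale by n: T² = 6 · 2.6343 = 15.8056.

T² ≈ 15.8056


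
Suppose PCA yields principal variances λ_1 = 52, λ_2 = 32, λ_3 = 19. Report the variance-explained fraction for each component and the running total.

Step 1 — total variance = trace(Sigma) = Σ λ_i = 52 + 32 + 19 = 103.

Step 2 — fraction explained by component i = λ_i / Σ λ:
  PC1: 52/103 = 0.5049
  PC2: 32/103 = 0.3107
  PC3: 19/103 = 0.1845

Step 3 — cumulative fraction after k components = (λ_1 + ... + λ_k) / Σ λ:
  k = 1: 52/103 = 0.5049
  k = 2: (52 + 32)/103 = 84/103 = 0.8155
  k = 3: (52 + 32 + 19)/103 = 103/103 = 1

Summary (fraction, with percent):

explained: PC1 0.5049 (50.49%), PC2 0.3107 (31.07%), PC3 0.1845 (18.45%);  cumulative: 0.5049, 0.8155, 1


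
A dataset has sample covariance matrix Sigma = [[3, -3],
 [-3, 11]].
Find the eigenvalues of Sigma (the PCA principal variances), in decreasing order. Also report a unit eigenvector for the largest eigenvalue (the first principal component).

Step 1 — characteristic polynomial of 2×2 Sigma:
  det(Sigma - λI) = λ² - trace · λ + det = 0.
  trace = 3 + 11 = 14, det = 3·11 - (-3)² = 24.
Step 2 — discriminant:
  Δ = trace² - 4·det = 196 - 96 = 100.
Step 3 — eigenvalues:
  λ = (trace ± √Δ)/2 = (14 ± 10)/2,
  λ_1 = 12,  λ_2 = 2.

Step 4 — unit eigenvector for λ_1: solve (Sigma - λ_1 I)v = 0. First row:
  (3 - 12)·v_x + (-3)·v_y = 0, i.e. (-9)·v_x + (-3)·v_y = 0,
  so v ∝ (b, λ_1 - a) = (-3, 9); multiply by -1 so the first entry is positive: u = (3, -9).
  ||u|| = √((3)² + (-9)²) = √(90) ≈ 9.4868,
  v_1 = u/||u|| ≈ (0.3162, -0.9487) (||v_1|| = 1).

λ_1 = 12,  λ_2 = 2;  v_1 ≈ (0.3162, -0.9487)


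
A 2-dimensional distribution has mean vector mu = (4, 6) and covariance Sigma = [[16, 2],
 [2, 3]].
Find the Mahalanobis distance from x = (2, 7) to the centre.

Step 1 — centre the observation: (x - mu) = (-2, 1).

Step 2 — invert Sigma. det(Sigma) = 16·3 - (2)² = 44.
  Sigma^{-1} = (1/det) · [[d, -b], [-b, a]] = [[0.0682, -0.0455],
 [-0.0455, 0.3636]].

Step 3 — form the quadratic (x - mu)^T · Sigma^{-1} · (x - mu):
  Sigma^{-1} · (x - mu) = (-0.1818, 0.4545).
  (x - mu)^T · [Sigma^{-1} · (x - mu)] = (-2)·(-0.1818) + (1)·(0.4545) = 0.8182.

Step 4 — take square root: d = √(0.8182) ≈ 0.9045.

d(x, mu) = √(0.8182) ≈ 0.9045


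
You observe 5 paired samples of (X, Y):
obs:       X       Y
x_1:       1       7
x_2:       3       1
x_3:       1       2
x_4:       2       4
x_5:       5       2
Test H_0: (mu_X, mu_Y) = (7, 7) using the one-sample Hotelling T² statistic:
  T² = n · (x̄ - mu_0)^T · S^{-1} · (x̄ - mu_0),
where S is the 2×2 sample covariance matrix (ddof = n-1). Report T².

Step 1 — sample mean vector:
  mean(X) = (1 + 3 + 1 + 2 + 5) / 5 = 12/5 = 2.4
  mean(Y) = (7 + 1 + 2 + 4 + 2) / 5 = 16/5 = 3.2
  x̄ = (2.4, 3.2),  deviation x̄ - mu_0 = (2.4, 3.2) - (7, 7) = (-4.6, -3.8).

Step 2 — sample covariance matrix, S[i,j] = (1/(n-1)) · Σ_k (x_{k,i} - mean_i) · (x_{k,j} - mean_j), divisor n-1 = 4:
  S[X,X] = ((-1.4)·(-1.4) + (0.6)·(0.6) + (-1.4)·(-1.4) + (-0.4)·(-0.4) + (2.6)·(2.6)) / 4 = 11.2/4 = 2.8
  S[X,Y] = ((-1.4)·(3.8) + (0.6)·(-2.2) + (-1.4)·(-1.2) + (-0.4)·(0.8) + (2.6)·(-1.2)) / 4 = -8.4/4 = -2.1
  S[Y,Y] = ((3.8)·(3.8) + (-2.2)·(-2.2) + (-1.2)·(-1.2) + (0.8)·(0.8) + (-1.2)·(-1.2)) / 4 = 22.8/4 = 5.7
  S = [[2.8, -2.1],
 [-2.1, 5.7]].

Step 3 — invert S. det(S) = 2.8·5.7 - (-2.1)² = 11.55.
  S^{-1} = (1/det) · [[d, -b], [-b, a]] = [[0.4935, 0.1818],
 [0.1818, 0.2424]].

Step 4 — quadratic form (x̄ - mu_0)^T · S^{-1} · (x̄ - mu_0):
  S^{-1} · (x̄ - mu_0) = (-2.961, -1.7576),
  (x̄ - mu_0)^T · [...] = (-4.6)·(-2.961) + (-3.8)·(-1.7576) = 20.2996.

Step 5 — scale by n: T² = 5 · 20.2996 = 101.4978.

T² ≈ 101.4978


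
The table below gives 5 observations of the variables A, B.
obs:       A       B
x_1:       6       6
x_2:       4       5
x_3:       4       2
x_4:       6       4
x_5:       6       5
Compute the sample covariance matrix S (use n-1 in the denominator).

Step 1 — column means:
  mean(A) = (6 + 4 + 4 + 6 + 6) / 5 = 26/5 = 5.2
  mean(B) = (6 + 5 + 2 + 4 + 5) / 5 = 22/5 = 4.4

Step 2 — sample covariance S[i,j] = (1/(n-1)) · Σ_k (x_{k,i} - mean_i) · (x_{k,j} - mean_j), with n-1 = 4.
  S[A,A] = ((0.8)·(0.8) + (-1.2)·(-1.2) + (-1.2)·(-1.2) + (0.8)·(0.8) + (0.8)·(0.8)) / 4 = 4.8/4 = 1.2
  S[A,B] = ((0.8)·(1.6) + (-1.2)·(0.6) + (-1.2)·(-2.4) + (0.8)·(-0.4) + (0.8)·(0.6)) / 4 = 3.6/4 = 0.9
  S[B,B] = ((1.6)·(1.6) + (0.6)·(0.6) + (-2.4)·(-2.4) + (-0.4)·(-0.4) + (0.6)·(0.6)) / 4 = 9.2/4 = 2.3

S is symmetric (S[j,i] = S[i,j]). Assembling:

S = [[1.2, 0.9],
 [0.9, 2.3]]


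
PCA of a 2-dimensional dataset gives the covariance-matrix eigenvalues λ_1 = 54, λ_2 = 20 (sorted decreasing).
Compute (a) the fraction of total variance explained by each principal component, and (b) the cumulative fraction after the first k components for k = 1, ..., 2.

Step 1 — total variance = trace(Sigma) = Σ λ_i = 54 + 20 = 74.

Step 2 — fraction explained by component i = λ_i / Σ λ:
  PC1: 54/74 = 0.7297
  PC2: 20/74 = 0.2703

Step 3 — cumulative fraction after k components = (λ_1 + ... + λ_k) / Σ λ:
  k = 1: 54/74 = 0.7297
  k = 2: (54 + 20)/74 = 74/74 = 1

Summary (fraction, with percent):

explained: PC1 0.7297 (72.97%), PC2 0.2703 (27.03%);  cumulative: 0.7297, 1


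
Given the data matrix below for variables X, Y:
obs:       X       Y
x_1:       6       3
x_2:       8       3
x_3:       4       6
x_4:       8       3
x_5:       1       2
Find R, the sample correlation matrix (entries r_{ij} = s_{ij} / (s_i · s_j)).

Step 1 — column means:
  mean(X) = (6 + 8 + 4 + 8 + 1) / 5 = 27/5 = 5.4
  mean(Y) = (3 + 3 + 6 + 3 + 2) / 5 = 17/5 = 3.4

Step 2 — sample variances and covariances s[i,j] = (1/(n-1)) · Σ_k (x_{k,i} - mean_i) · (x_{k,j} - mean_j), with n-1 = 4:
  s[X,X] = ((0.6)·(0.6) + (2.6)·(2.6) + (-1.4)·(-1.4) + (2.6)·(2.6) + (-4.4)·(-4.4)) / 4 = 35.2/4 = 8.8
  s[X,Y] = ((0.6)·(-0.4) + (2.6)·(-0.4) + (-1.4)·(2.6) + (2.6)·(-0.4) + (-4.4)·(-1.4)) / 4 = 0.2/4 = 0.05
  s[Y,Y] = ((-0.4)·(-0.4) + (-0.4)·(-0.4) + (2.6)·(2.6) + (-0.4)·(-0.4) + (-1.4)·(-1.4)) / 4 = 9.2/4 = 2.3
  Sample standard deviations s_i = √(s[i,i]):
  s(X) = √(8.8) = 2.9665
  s(Y) = √(2.3) = 1.5166

Step 3 — r_{ij} = s_{ij} / (s_i · s_j):
  r[X,X] = 1 (diagonal).
  r[X,Y] = 0.05 / (2.9665 · 1.5166) = 0.05 / 4.4989 = 0.0111
  r[Y,Y] = 1 (diagonal).

R is symmetric with unit diagonal. Assembling:

R = [[1, 0.0111],
 [0.0111, 1]]


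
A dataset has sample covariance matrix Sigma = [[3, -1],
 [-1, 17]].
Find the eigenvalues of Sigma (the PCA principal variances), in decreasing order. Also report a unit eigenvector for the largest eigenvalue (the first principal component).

Step 1 — characteristic polynomial of 2×2 Sigma:
  det(Sigma - λI) = λ² - trace · λ + det = 0.
  trace = 3 + 17 = 20, det = 3·17 - (-1)² = 50.
Step 2 — discriminant:
  Δ = trace² - 4·det = 400 - 200 = 200.
Step 3 — eigenvalues:
  λ = (trace ± √Δ)/2 = (20 ± 14.1421)/2,
  λ_1 = 17.0711,  λ_2 = 2.9289.

Step 4 — unit eigenvector for λ_1: solve (Sigma - λ_1 I)v = 0. First row:
  (3 - 17.0711)·v_x + (-1)·v_y = 0, i.e. (-14.0711)·v_x + (-1)·v_y = 0,
  so v ∝ (b, λ_1 - a) = (-1, 14.0711); multiply by -1 so the first entry is positive: u = (1, -14.0711).
  ||u|| = √((1)² + (-14.0711)²) = √(198.9949) ≈ 14.1066,
  v_1 = u/||u|| ≈ (0.0709, -0.9975) (||v_1|| = 1).

λ_1 = 17.0711,  λ_2 = 2.9289;  v_1 ≈ (0.0709, -0.9975)


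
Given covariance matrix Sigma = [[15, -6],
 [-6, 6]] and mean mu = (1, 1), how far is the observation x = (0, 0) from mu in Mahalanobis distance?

Step 1 — centre the observation: (x - mu) = (-1, -1).

Step 2 — invert Sigma. det(Sigma) = 15·6 - (-6)² = 54.
  Sigma^{-1} = (1/det) · [[d, -b], [-b, a]] = [[0.1111, 0.1111],
 [0.1111, 0.2778]].

Step 3 — form the quadratic (x - mu)^T · Sigma^{-1} · (x - mu):
  Sigma^{-1} · (x - mu) = (-0.2222, -0.3889).
  (x - mu)^T · [Sigma^{-1} · (x - mu)] = (-1)·(-0.2222) + (-1)·(-0.3889) = 0.6111.

Step 4 — take square root: d = √(0.6111) ≈ 0.7817.

d(x, mu) = √(0.6111) ≈ 0.7817


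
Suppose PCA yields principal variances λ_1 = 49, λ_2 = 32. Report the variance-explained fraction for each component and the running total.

Step 1 — total variance = trace(Sigma) = Σ λ_i = 49 + 32 = 81.

Step 2 — fraction explained by component i = λ_i / Σ λ:
  PC1: 49/81 = 0.6049
  PC2: 32/81 = 0.3951

Step 3 — cumulative fraction after k components = (λ_1 + ... + λ_k) / Σ λ:
  k = 1: 49/81 = 0.6049
  k = 2: (49 + 32)/81 = 81/81 = 1

Summary (fraction, with percent):

explained: PC1 0.6049 (60.49%), PC2 0.3951 (39.51%);  cumulative: 0.6049, 1


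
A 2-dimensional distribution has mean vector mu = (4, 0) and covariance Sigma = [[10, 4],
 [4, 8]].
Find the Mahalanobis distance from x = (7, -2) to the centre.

Step 1 — centre the observation: (x - mu) = (3, -2).

Step 2 — invert Sigma. det(Sigma) = 10·8 - (4)² = 64.
  Sigma^{-1} = (1/det) · [[d, -b], [-b, a]] = [[0.125, -0.0625],
 [-0.0625, 0.1562]].

Step 3 — form the quadratic (x - mu)^T · Sigma^{-1} · (x - mu):
  Sigma^{-1} · (x - mu) = (0.5, -0.5).
  (x - mu)^T · [Sigma^{-1} · (x - mu)] = (3)·(0.5) + (-2)·(-0.5) = 2.5.

Step 4 — take square root: d = √(2.5) ≈ 1.5811.

d(x, mu) = √(2.5) ≈ 1.5811


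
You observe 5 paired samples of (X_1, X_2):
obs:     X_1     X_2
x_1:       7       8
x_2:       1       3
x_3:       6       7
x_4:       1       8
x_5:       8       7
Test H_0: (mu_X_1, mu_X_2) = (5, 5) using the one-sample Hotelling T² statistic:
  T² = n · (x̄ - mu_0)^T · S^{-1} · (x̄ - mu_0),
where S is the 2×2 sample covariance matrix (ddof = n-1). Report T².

Step 1 — sample mean vector:
  mean(X_1) = (7 + 1 + 6 + 1 + 8) / 5 = 23/5 = 4.6
  mean(X_2) = (8 + 3 + 7 + 8 + 7) / 5 = 33/5 = 6.6
  x̄ = (4.6, 6.6),  deviation x̄ - mu_0 = (4.6, 6.6) - (5, 5) = (-0.4, 1.6).

Step 2 — sample covariance matrix, S[i,j] = (1/(n-1)) · Σ_k (x_{k,i} - mean_i) · (x_{k,j} - mean_j), divisor n-1 = 4:
  S[X_1,X_1] = ((2.4)·(2.4) + (-3.6)·(-3.6) + (1.4)·(1.4) + (-3.6)·(-3.6) + (3.4)·(3.4)) / 4 = 45.2/4 = 11.3
  S[X_1,X_2] = ((2.4)·(1.4) + (-3.6)·(-3.6) + (1.4)·(0.4) + (-3.6)·(1.4) + (3.4)·(0.4)) / 4 = 13.2/4 = 3.3
  S[X_2,X_2] = ((1.4)·(1.4) + (-3.6)·(-3.6) + (0.4)·(0.4) + (1.4)·(1.4) + (0.4)·(0.4)) / 4 = 17.2/4 = 4.3
  S = [[11.3, 3.3],
 [3.3, 4.3]].

Step 3 — invert S. det(S) = 11.3·4.3 - (3.3)² = 37.7.
  S^{-1} = (1/det) · [[d, -b], [-b, a]] = [[0.1141, -0.0875],
 [-0.0875, 0.2997]].

Step 4 — quadratic form (x̄ - mu_0)^T · S^{-1} · (x̄ - mu_0):
  S^{-1} · (x̄ - mu_0) = (-0.1857, 0.5146),
  (x̄ - mu_0)^T · [...] = (-0.4)·(-0.1857) + (1.6)·(0.5146) = 0.8976.

Step 5 — scale by n: T² = 5 · 0.8976 = 4.4881.

T² ≈ 4.4881


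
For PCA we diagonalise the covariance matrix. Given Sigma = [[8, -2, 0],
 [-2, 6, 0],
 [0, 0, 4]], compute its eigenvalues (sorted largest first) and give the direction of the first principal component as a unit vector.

Step 1 — characteristic polynomial p(λ) = det(λI - Sigma) = λ³ - tr·λ² + c_1·λ - det, where tr = trace, c_1 = sum of the principal 2×2 minors, det = det(Sigma):
  tr = 8 + 6 + 4 = 18,
  c_1 = (8·6 - (-2)²) + (8·4 - (0)²) + (6·4 - (0)²) = 44 + 32 + 24 = 100,
  det = 8·(6·4 - (0)²) - (-2)·((-2)·4 - (0)·(0)) + (0)·((-2)·(0) - 6·(0)) = 8·(24) - (-2)·(-8) + (0)·(0) = 176.
  So p(λ) = λ³ - 18λ² + 100λ - 176.
Step 2 — look for an integer root (rational root theorem: any rational root is an integer divisor of 176). Testing λ = 4:
  p(4) = 64 - 288 + 400 - 176 = 0  ✓
  Dividing out (λ - 4): p(λ) = (λ - 4)(λ² - 14λ + 44).
Step 3 — remaining eigenvalues from the quadratic λ² - 14λ + 44 = 0:
  Δ = 14² - 4·44 = 196 - 176 = 20,  λ = (14 ± √20)/2 = (14 ± 4.4721)/2 ≈ 9.2361 or 4.7639.
  Sorted: λ_1 = 9.2361,  λ_2 = 4.7639,  λ_3 = 4  (check: sum = 18 = tr ✓).

Step 4 — unit eigenvector for λ_1 ≈ 9.2361: v spans the null space of (Sigma - λ_1 I), whose rows are
  r_1 = (-1.2361, -2, 0),  r_2 = (-2, -3.2361, 0),  r_3 = (0, 0, -5.2361).
  v is orthogonal to every row, so take v ∝ r_1 × r_3 = ((-2)·(-5.2361) - (0)·(0), (0)·(0) - (-1.2361)·(-5.2361), (-1.2361)·(0) - (-2)·(0)) ≈ (10.4721, -6.4721, 0).
  Let u = (10.4721, -6.4721, 0).
  ||u|| = √((10.4721)² + (-6.4721)² + (0)²) = √(151.5542) ≈ 12.3107,  v_1 = u/||u|| ≈ (0.8507, -0.5257, 0) (||v_1|| = 1).

λ_1 = 9.2361,  λ_2 = 4.7639,  λ_3 = 4;  v_1 ≈ (0.8507, -0.5257, 0)


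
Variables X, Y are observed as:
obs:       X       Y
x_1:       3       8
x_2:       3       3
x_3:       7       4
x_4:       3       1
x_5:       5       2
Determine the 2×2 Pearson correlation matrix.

Step 1 — column means:
  mean(X) = (3 + 3 + 7 + 3 + 5) / 5 = 21/5 = 4.2
  mean(Y) = (8 + 3 + 4 + 1 + 2) / 5 = 18/5 = 3.6

Step 2 — sample variances and covariances s[i,j] = (1/(n-1)) · Σ_k (x_{k,i} - mean_i) · (x_{k,j} - mean_j), with n-1 = 4:
  s[X,X] = ((-1.2)·(-1.2) + (-1.2)·(-1.2) + (2.8)·(2.8) + (-1.2)·(-1.2) + (0.8)·(0.8)) / 4 = 12.8/4 = 3.2
  s[X,Y] = ((-1.2)·(4.4) + (-1.2)·(-0.6) + (2.8)·(0.4) + (-1.2)·(-2.6) + (0.8)·(-1.6)) / 4 = -1.6/4 = -0.4
  s[Y,Y] = ((4.4)·(4.4) + (-0.6)·(-0.6) + (0.4)·(0.4) + (-2.6)·(-2.6) + (-1.6)·(-1.6)) / 4 = 29.2/4 = 7.3
  Sample standard deviations s_i = √(s[i,i]):
  s(X) = √(3.2) = 1.7889
  s(Y) = √(7.3) = 2.7019

Step 3 — r_{ij} = s_{ij} / (s_i · s_j):
  r[X,X] = 1 (diagonal).
  r[X,Y] = -0.4 / (1.7889 · 2.7019) = -0.4 / 4.8332 = -0.0828
  r[Y,Y] = 1 (diagonal).

R is symmetric with unit diagonal. Assembling:

R = [[1, -0.0828],
 [-0.0828, 1]]


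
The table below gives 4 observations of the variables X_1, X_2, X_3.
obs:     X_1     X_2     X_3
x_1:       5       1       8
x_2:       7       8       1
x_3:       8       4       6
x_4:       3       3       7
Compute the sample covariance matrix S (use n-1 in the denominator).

Step 1 — column means:
  mean(X_1) = (5 + 7 + 8 + 3) / 4 = 23/4 = 5.75
  mean(X_2) = (1 + 8 + 4 + 3) / 4 = 16/4 = 4
  mean(X_3) = (8 + 1 + 6 + 7) / 4 = 22/4 = 5.5

Step 2 — sample covariance S[i,j] = (1/(n-1)) · Σ_k (x_{k,i} - mean_i) · (x_{k,j} - mean_j), with n-1 = 3.
  S[X_1,X_1] = ((-0.75)·(-0.75) + (1.25)·(1.25) + (2.25)·(2.25) + (-2.75)·(-2.75)) / 3 = 14.75/3 = 4.9167
  S[X_1,X_2] = ((-0.75)·(-3) + (1.25)·(4) + (2.25)·(0) + (-2.75)·(-1)) / 3 = 10/3 = 3.3333
  S[X_1,X_3] = ((-0.75)·(2.5) + (1.25)·(-4.5) + (2.25)·(0.5) + (-2.75)·(1.5)) / 3 = -10.5/3 = -3.5
  S[X_2,X_2] = ((-3)·(-3) + (4)·(4) + (0)·(0) + (-1)·(-1)) / 3 = 26/3 = 8.6667
  S[X_2,X_3] = ((-3)·(2.5) + (4)·(-4.5) + (0)·(0.5) + (-1)·(1.5)) / 3 = -27/3 = -9
  S[X_3,X_3] = ((2.5)·(2.5) + (-4.5)·(-4.5) + (0.5)·(0.5) + (1.5)·(1.5)) / 3 = 29/3 = 9.6667

S is symmetric (S[j,i] = S[i,j]). Assembling:

S = [[4.9167, 3.3333, -3.5],
 [3.3333, 8.6667, -9],
 [-3.5, -9, 9.6667]]


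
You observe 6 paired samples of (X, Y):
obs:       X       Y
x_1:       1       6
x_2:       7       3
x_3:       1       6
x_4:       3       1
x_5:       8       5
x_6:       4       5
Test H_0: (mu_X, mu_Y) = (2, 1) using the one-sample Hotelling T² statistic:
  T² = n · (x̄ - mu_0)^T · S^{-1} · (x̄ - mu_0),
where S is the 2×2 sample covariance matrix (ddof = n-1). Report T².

Step 1 — sample mean vector:
  mean(X) = (1 + 7 + 1 + 3 + 8 + 4) / 6 = 24/6 = 4
  mean(Y) = (6 + 3 + 6 + 1 + 5 + 5) / 6 = 26/6 = 4.3333
  x̄ = (4, 4.3333),  deviation x̄ - mu_0 = (4, 4.3333) - (2, 1) = (2, 3.3333).

Step 2 — sample covariance matrix, S[i,j] = (1/(n-1)) · Σ_k (x_{k,i} - mean_i) · (x_{k,j} - mean_j), divisor n-1 = 5:
  S[X,X] = ((-3)·(-3) + (3)·(3) + (-3)·(-3) + (-1)·(-1) + (4)·(4) + (0)·(0)) / 5 = 44/5 = 8.8
  S[X,Y] = ((-3)·(1.6667) + (3)·(-1.3333) + (-3)·(1.6667) + (-1)·(-3.3333) + (4)·(0.6667) + (0)·(0.6667)) / 5 = -8/5 = -1.6
  S[Y,Y] = ((1.6667)·(1.6667) + (-1.3333)·(-1.3333) + (1.6667)·(1.6667) + (-3.3333)·(-3.3333) + (0.6667)·(0.6667) + (0.6667)·(0.6667)) / 5 = 19.3333/5 = 3.8667
  S = [[8.8, -1.6],
 [-1.6, 3.8667]].

Step 3 — invert S. det(S) = 8.8·3.8667 - (-1.6)² = 31.4667.
  S^{-1} = (1/det) · [[d, -b], [-b, a]] = [[0.1229, 0.0508],
 [0.0508, 0.2797]].

Step 4 — quadratic form (x̄ - mu_0)^T · S^{-1} · (x̄ - mu_0):
  S^{-1} · (x̄ - mu_0) = (0.4153, 1.0339),
  (x̄ - mu_0)^T · [...] = (2)·(0.4153) + (3.3333)·(1.0339) = 4.2768.

Step 5 — scale by n: T² = 6 · 4.2768 = 25.661.

T² ≈ 25.661


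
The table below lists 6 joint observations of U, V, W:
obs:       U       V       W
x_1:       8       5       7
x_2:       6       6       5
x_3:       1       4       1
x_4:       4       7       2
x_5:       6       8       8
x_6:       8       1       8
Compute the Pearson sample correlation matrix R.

Step 1 — column means:
  mean(U) = (8 + 6 + 1 + 4 + 6 + 8) / 6 = 33/6 = 5.5
  mean(V) = (5 + 6 + 4 + 7 + 8 + 1) / 6 = 31/6 = 5.1667
  mean(W) = (7 + 5 + 1 + 2 + 8 + 8) / 6 = 31/6 = 5.1667

Step 2 — sample variances and covariances s[i,j] = (1/(n-1)) · Σ_k (x_{k,i} - mean_i) · (x_{k,j} - mean_j), with n-1 = 5:
  s[U,U] = ((2.5)·(2.5) + (0.5)·(0.5) + (-4.5)·(-4.5) + (-1.5)·(-1.5) + (0.5)·(0.5) + (2.5)·(2.5)) / 5 = 35.5/5 = 7.1
  s[U,V] = ((2.5)·(-0.1667) + (0.5)·(0.8333) + (-4.5)·(-1.1667) + (-1.5)·(1.8333) + (0.5)·(2.8333) + (2.5)·(-4.1667)) / 5 = -6.5/5 = -1.3
  s[U,W] = ((2.5)·(1.8333) + (0.5)·(-0.1667) + (-4.5)·(-4.1667) + (-1.5)·(-3.1667) + (0.5)·(2.8333) + (2.5)·(2.8333)) / 5 = 36.5/5 = 7.3
  s[V,V] = ((-0.1667)·(-0.1667) + (0.8333)·(0.8333) + (-1.1667)·(-1.1667) + (1.8333)·(1.8333) + (2.8333)·(2.8333) + (-4.1667)·(-4.1667)) / 5 = 30.8333/5 = 6.1667
  s[V,W] = ((-0.1667)·(1.8333) + (0.8333)·(-0.1667) + (-1.1667)·(-4.1667) + (1.8333)·(-3.1667) + (2.8333)·(2.8333) + (-4.1667)·(2.8333)) / 5 = -5.1667/5 = -1.0333
  s[W,W] = ((1.8333)·(1.8333) + (-0.1667)·(-0.1667) + (-4.1667)·(-4.1667) + (-3.1667)·(-3.1667) + (2.8333)·(2.8333) + (2.8333)·(2.8333)) / 5 = 46.8333/5 = 9.3667
  Sample standard deviations s_i = √(s[i,i]):
  s(U) = √(7.1) = 2.6646
  s(V) = √(6.1667) = 2.4833
  s(W) = √(9.3667) = 3.0605

Step 3 — r_{ij} = s_{ij} / (s_i · s_j):
  r[U,U] = 1 (diagonal).
  r[U,V] = -1.3 / (2.6646 · 2.4833) = -1.3 / 6.6169 = -0.1965
  r[U,W] = 7.3 / (2.6646 · 3.0605) = 7.3 / 8.155 = 0.8952
  r[V,V] = 1 (diagonal).
  r[V,W] = -1.0333 / (2.4833 · 3.0605) = -1.0333 / 7.6001 = -0.136
  r[W,W] = 1 (diagonal).

R is symmetric with unit diagonal. Assembling:

R = [[1, -0.1965, 0.8952],
 [-0.1965, 1, -0.136],
 [0.8952, -0.136, 1]]


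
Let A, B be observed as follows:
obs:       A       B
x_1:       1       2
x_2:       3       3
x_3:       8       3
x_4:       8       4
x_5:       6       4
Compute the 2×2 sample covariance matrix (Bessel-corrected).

Step 1 — column means:
  mean(A) = (1 + 3 + 8 + 8 + 6) / 5 = 26/5 = 5.2
  mean(B) = (2 + 3 + 3 + 4 + 4) / 5 = 16/5 = 3.2

Step 2 — sample covariance S[i,j] = (1/(n-1)) · Σ_k (x_{k,i} - mean_i) · (x_{k,j} - mean_j), with n-1 = 4.
  S[A,A] = ((-4.2)·(-4.2) + (-2.2)·(-2.2) + (2.8)·(2.8) + (2.8)·(2.8) + (0.8)·(0.8)) / 4 = 38.8/4 = 9.7
  S[A,B] = ((-4.2)·(-1.2) + (-2.2)·(-0.2) + (2.8)·(-0.2) + (2.8)·(0.8) + (0.8)·(0.8)) / 4 = 7.8/4 = 1.95
  S[B,B] = ((-1.2)·(-1.2) + (-0.2)·(-0.2) + (-0.2)·(-0.2) + (0.8)·(0.8) + (0.8)·(0.8)) / 4 = 2.8/4 = 0.7

S is symmetric (S[j,i] = S[i,j]). Assembling:

S = [[9.7, 1.95],
 [1.95, 0.7]]


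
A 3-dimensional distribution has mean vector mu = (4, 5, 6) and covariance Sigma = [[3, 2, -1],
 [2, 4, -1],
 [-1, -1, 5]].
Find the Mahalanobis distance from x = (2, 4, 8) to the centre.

Step 1 — centre the observation: (x - mu) = (-2, -1, 2).

Step 2 — invert Sigma (cofactor / det for 3×3, or solve directly):
  Sigma^{-1} = [[0.5135, -0.2432, 0.0541],
 [-0.2432, 0.3784, 0.027],
 [0.0541, 0.027, 0.2162]].

Step 3 — form the quadratic (x - mu)^T · Sigma^{-1} · (x - mu):
  Sigma^{-1} · (x - mu) = (-0.6757, 0.1622, 0.2973).
  (x - mu)^T · [Sigma^{-1} · (x - mu)] = (-2)·(-0.6757) + (-1)·(0.1622) + (2)·(0.2973) = 1.7838.

Step 4 — take square root: d = √(1.7838) ≈ 1.3356.

d(x, mu) = √(1.7838) ≈ 1.3356


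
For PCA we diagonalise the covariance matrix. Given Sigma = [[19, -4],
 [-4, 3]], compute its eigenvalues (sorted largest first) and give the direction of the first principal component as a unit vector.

Step 1 — characteristic polynomial of 2×2 Sigma:
  det(Sigma - λI) = λ² - trace · λ + det = 0.
  trace = 19 + 3 = 22, det = 19·3 - (-4)² = 41.
Step 2 — discriminant:
  Δ = trace² - 4·det = 484 - 164 = 320.
Step 3 — eigenvalues:
  λ = (trace ± √Δ)/2 = (22 ± 17.8885)/2,
  λ_1 = 19.9443,  λ_2 = 2.0557.

Step 4 — unit eigenvector for λ_1: solve (Sigma - λ_1 I)v = 0. First row:
  (19 - 19.9443)·v_x + (-4)·v_y = 0, i.e. (-0.9443)·v_x + (-4)·v_y = 0,
  so v ∝ (b, λ_1 - a) = (-4, 0.9443); multiply by -1 so the first entry is positive: u = (4, -0.9443).
  ||u|| = √((4)² + (-0.9443)²) = √(16.8916) ≈ 4.1099,
  v_1 = u/||u|| ≈ (0.9732, -0.2298) (||v_1|| = 1).

λ_1 = 19.9443,  λ_2 = 2.0557;  v_1 ≈ (0.9732, -0.2298)


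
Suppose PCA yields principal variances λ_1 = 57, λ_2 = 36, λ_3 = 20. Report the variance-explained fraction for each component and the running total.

Step 1 — total variance = trace(Sigma) = Σ λ_i = 57 + 36 + 20 = 113.

Step 2 — fraction explained by component i = λ_i / Σ λ:
  PC1: 57/113 = 0.5044
  PC2: 36/113 = 0.3186
  PC3: 20/113 = 0.177

Step 3 — cumulative fraction after k components = (λ_1 + ... + λ_k) / Σ λ:
  k = 1: 57/113 = 0.5044
  k = 2: (57 + 36)/113 = 93/113 = 0.823
  k = 3: (57 + 36 + 20)/113 = 113/113 = 1

Summary (fraction, with percent):

explained: PC1 0.5044 (50.44%), PC2 0.3186 (31.86%), PC3 0.177 (17.7%);  cumulative: 0.5044, 0.823, 1


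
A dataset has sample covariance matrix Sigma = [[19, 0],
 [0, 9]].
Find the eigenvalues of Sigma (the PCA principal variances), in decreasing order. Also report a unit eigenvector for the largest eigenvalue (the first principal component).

Step 1 — characteristic polynomial of 2×2 Sigma:
  det(Sigma - λI) = λ² - trace · λ + det = 0.
  trace = 19 + 9 = 28, det = 19·9 - (0)² = 171.
Step 2 — discriminant:
  Δ = trace² - 4·det = 784 - 684 = 100.
Step 3 — eigenvalues:
  λ = (trace ± √Δ)/2 = (28 ± 10)/2,
  λ_1 = 19,  λ_2 = 9.

Step 4 — unit eigenvector for λ_1: Sigma is diagonal, so its eigenvectors are the coordinate axes. λ_1 = 19 is the diagonal entry on the first coordinate axis, hence
  v_1 = (1, 0) (||v_1|| = 1).

λ_1 = 19,  λ_2 = 9;  v_1 ≈ (1, 0)


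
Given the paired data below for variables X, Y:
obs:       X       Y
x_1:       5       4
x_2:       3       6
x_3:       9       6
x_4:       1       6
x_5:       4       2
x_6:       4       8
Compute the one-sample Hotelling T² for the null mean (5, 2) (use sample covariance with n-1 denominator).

Step 1 — sample mean vector:
  mean(X) = (5 + 3 + 9 + 1 + 4 + 4) / 6 = 26/6 = 4.3333
  mean(Y) = (4 + 6 + 6 + 6 + 2 + 8) / 6 = 32/6 = 5.3333
  x̄ = (4.3333, 5.3333),  deviation x̄ - mu_0 = (4.3333, 5.3333) - (5, 2) = (-0.6667, 3.3333).

Step 2 — sample covariance matrix, S[i,j] = (1/(n-1)) · Σ_k (x_{k,i} - mean_i) · (x_{k,j} - mean_j), divisor n-1 = 5:
  S[X,X] = ((0.6667)·(0.6667) + (-1.3333)·(-1.3333) + (4.6667)·(4.6667) + (-3.3333)·(-3.3333) + (-0.3333)·(-0.3333) + (-0.3333)·(-0.3333)) / 5 = 35.3333/5 = 7.0667
  S[X,Y] = ((0.6667)·(-1.3333) + (-1.3333)·(0.6667) + (4.6667)·(0.6667) + (-3.3333)·(0.6667) + (-0.3333)·(-3.3333) + (-0.3333)·(2.6667)) / 5 = -0.6667/5 = -0.1333
  S[Y,Y] = ((-1.3333)·(-1.3333) + (0.6667)·(0.6667) + (0.6667)·(0.6667) + (0.6667)·(0.6667) + (-3.3333)·(-3.3333) + (2.6667)·(2.6667)) / 5 = 21.3333/5 = 4.2667
  S = [[7.0667, -0.1333],
 [-0.1333, 4.2667]].

Step 3 — invert S. det(S) = 7.0667·4.2667 - (-0.1333)² = 30.1333.
  S^{-1} = (1/det) · [[d, -b], [-b, a]] = [[0.1416, 0.0044],
 [0.0044, 0.2345]].

Step 4 — quadratic form (x̄ - mu_0)^T · S^{-1} · (x̄ - mu_0):
  S^{-1} · (x̄ - mu_0) = (-0.0796, 0.7788),
  (x̄ - mu_0)^T · [...] = (-0.6667)·(-0.0796) + (3.3333)·(0.7788) = 2.649.

Step 5 — scale by n: T² = 6 · 2.649 = 15.8938.

T² ≈ 15.8938


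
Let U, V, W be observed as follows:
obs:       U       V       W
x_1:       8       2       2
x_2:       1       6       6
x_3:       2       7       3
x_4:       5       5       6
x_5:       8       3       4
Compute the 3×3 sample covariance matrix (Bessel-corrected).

Step 1 — column means:
  mean(U) = (8 + 1 + 2 + 5 + 8) / 5 = 24/5 = 4.8
  mean(V) = (2 + 6 + 7 + 5 + 3) / 5 = 23/5 = 4.6
  mean(W) = (2 + 6 + 3 + 6 + 4) / 5 = 21/5 = 4.2

Step 2 — sample covariance S[i,j] = (1/(n-1)) · Σ_k (x_{k,i} - mean_i) · (x_{k,j} - mean_j), with n-1 = 4.
  S[U,U] = ((3.2)·(3.2) + (-3.8)·(-3.8) + (-2.8)·(-2.8) + (0.2)·(0.2) + (3.2)·(3.2)) / 4 = 42.8/4 = 10.7
  S[U,V] = ((3.2)·(-2.6) + (-3.8)·(1.4) + (-2.8)·(2.4) + (0.2)·(0.4) + (3.2)·(-1.6)) / 4 = -25.4/4 = -6.35
  S[U,W] = ((3.2)·(-2.2) + (-3.8)·(1.8) + (-2.8)·(-1.2) + (0.2)·(1.8) + (3.2)·(-0.2)) / 4 = -10.8/4 = -2.7
  S[V,V] = ((-2.6)·(-2.6) + (1.4)·(1.4) + (2.4)·(2.4) + (0.4)·(0.4) + (-1.6)·(-1.6)) / 4 = 17.2/4 = 4.3
  S[V,W] = ((-2.6)·(-2.2) + (1.4)·(1.8) + (2.4)·(-1.2) + (0.4)·(1.8) + (-1.6)·(-0.2)) / 4 = 6.4/4 = 1.6
  S[W,W] = ((-2.2)·(-2.2) + (1.8)·(1.8) + (-1.2)·(-1.2) + (1.8)·(1.8) + (-0.2)·(-0.2)) / 4 = 12.8/4 = 3.2

S is symmetric (S[j,i] = S[i,j]). Assembling:

S = [[10.7, -6.35, -2.7],
 [-6.35, 4.3, 1.6],
 [-2.7, 1.6, 3.2]]


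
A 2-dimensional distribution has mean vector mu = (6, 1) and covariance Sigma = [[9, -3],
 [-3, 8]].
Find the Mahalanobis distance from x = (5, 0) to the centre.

Step 1 — centre the observation: (x - mu) = (-1, -1).

Step 2 — invert Sigma. det(Sigma) = 9·8 - (-3)² = 63.
  Sigma^{-1} = (1/det) · [[d, -b], [-b, a]] = [[0.127, 0.0476],
 [0.0476, 0.1429]].

Step 3 — form the quadratic (x - mu)^T · Sigma^{-1} · (x - mu):
  Sigma^{-1} · (x - mu) = (-0.1746, -0.1905).
  (x - mu)^T · [Sigma^{-1} · (x - mu)] = (-1)·(-0.1746) + (-1)·(-0.1905) = 0.3651.

Step 4 — take square root: d = √(0.3651) ≈ 0.6042.

d(x, mu) = √(0.3651) ≈ 0.6042


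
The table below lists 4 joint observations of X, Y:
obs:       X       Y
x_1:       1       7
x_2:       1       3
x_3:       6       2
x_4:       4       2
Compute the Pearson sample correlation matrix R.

Step 1 — column means:
  mean(X) = (1 + 1 + 6 + 4) / 4 = 12/4 = 3
  mean(Y) = (7 + 3 + 2 + 2) / 4 = 14/4 = 3.5

Step 2 — sample variances and covariances s[i,j] = (1/(n-1)) · Σ_k (x_{k,i} - mean_i) · (x_{k,j} - mean_j), with n-1 = 3:
  s[X,X] = ((-2)·(-2) + (-2)·(-2) + (3)·(3) + (1)·(1)) / 3 = 18/3 = 6
  s[X,Y] = ((-2)·(3.5) + (-2)·(-0.5) + (3)·(-1.5) + (1)·(-1.5)) / 3 = -12/3 = -4
  s[Y,Y] = ((3.5)·(3.5) + (-0.5)·(-0.5) + (-1.5)·(-1.5) + (-1.5)·(-1.5)) / 3 = 17/3 = 5.6667
  Sample standard deviations s_i = √(s[i,i]):
  s(X) = √(6) = 2.4495
  s(Y) = √(5.6667) = 2.3805

Step 3 — r_{ij} = s_{ij} / (s_i · s_j):
  r[X,X] = 1 (diagonal).
  r[X,Y] = -4 / (2.4495 · 2.3805) = -4 / 5.831 = -0.686
  r[Y,Y] = 1 (diagonal).

R is symmetric with unit diagonal. Assembling:

R = [[1, -0.686],
 [-0.686, 1]]


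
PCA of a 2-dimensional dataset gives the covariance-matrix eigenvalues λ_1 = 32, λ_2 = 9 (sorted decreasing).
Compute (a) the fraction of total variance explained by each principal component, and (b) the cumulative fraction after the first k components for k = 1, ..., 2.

Step 1 — total variance = trace(Sigma) = Σ λ_i = 32 + 9 = 41.

Step 2 — fraction explained by component i = λ_i / Σ λ:
  PC1: 32/41 = 0.7805
  PC2: 9/41 = 0.2195

Step 3 — cumulative fraction after k components = (λ_1 + ... + λ_k) / Σ λ:
  k = 1: 32/41 = 0.7805
  k = 2: (32 + 9)/41 = 41/41 = 1

Summary (fraction, with percent):

explained: PC1 0.7805 (78.05%), PC2 0.2195 (21.95%);  cumulative: 0.7805, 1


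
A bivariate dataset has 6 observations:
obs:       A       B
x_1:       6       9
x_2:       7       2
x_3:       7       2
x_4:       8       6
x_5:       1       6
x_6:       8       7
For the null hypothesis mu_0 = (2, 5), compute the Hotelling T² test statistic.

Step 1 — sample mean vector:
  mean(A) = (6 + 7 + 7 + 8 + 1 + 8) / 6 = 37/6 = 6.1667
  mean(B) = (9 + 2 + 2 + 6 + 6 + 7) / 6 = 32/6 = 5.3333
  x̄ = (6.1667, 5.3333),  deviation x̄ - mu_0 = (6.1667, 5.3333) - (2, 5) = (4.1667, 0.3333).

Step 2 — sample covariance matrix, S[i,j] = (1/(n-1)) · Σ_k (x_{k,i} - mean_i) · (x_{k,j} - mean_j), divisor n-1 = 5:
  S[A,A] = ((-0.1667)·(-0.1667) + (0.8333)·(0.8333) + (0.8333)·(0.8333) + (1.8333)·(1.8333) + (-5.1667)·(-5.1667) + (1.8333)·(1.8333)) / 5 = 34.8333/5 = 6.9667
  S[A,B] = ((-0.1667)·(3.6667) + (0.8333)·(-3.3333) + (0.8333)·(-3.3333) + (1.8333)·(0.6667) + (-5.1667)·(0.6667) + (1.8333)·(1.6667)) / 5 = -5.3333/5 = -1.0667
  S[B,B] = ((3.6667)·(3.6667) + (-3.3333)·(-3.3333) + (-3.3333)·(-3.3333) + (0.6667)·(0.6667) + (0.6667)·(0.6667) + (1.6667)·(1.6667)) / 5 = 39.3333/5 = 7.8667
  S = [[6.9667, -1.0667],
 [-1.0667, 7.8667]].

Step 3 — invert S. det(S) = 6.9667·7.8667 - (-1.0667)² = 53.6667.
  S^{-1} = (1/det) · [[d, -b], [-b, a]] = [[0.1466, 0.0199],
 [0.0199, 0.1298]].

Step 4 — quadratic form (x̄ - mu_0)^T · S^{-1} · (x̄ - mu_0):
  S^{-1} · (x̄ - mu_0) = (0.6174, 0.1261),
  (x̄ - mu_0)^T · [...] = (4.1667)·(0.6174) + (0.3333)·(0.1261) = 2.6145.

Step 5 — scale by n: T² = 6 · 2.6145 = 15.687.

T² ≈ 15.687


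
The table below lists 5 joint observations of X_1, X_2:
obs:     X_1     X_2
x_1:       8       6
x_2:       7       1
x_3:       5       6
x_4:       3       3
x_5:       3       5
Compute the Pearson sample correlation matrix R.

Step 1 — column means:
  mean(X_1) = (8 + 7 + 5 + 3 + 3) / 5 = 26/5 = 5.2
  mean(X_2) = (6 + 1 + 6 + 3 + 5) / 5 = 21/5 = 4.2

Step 2 — sample variances and covariances s[i,j] = (1/(n-1)) · Σ_k (x_{k,i} - mean_i) · (x_{k,j} - mean_j), with n-1 = 4:
  s[X_1,X_1] = ((2.8)·(2.8) + (1.8)·(1.8) + (-0.2)·(-0.2) + (-2.2)·(-2.2) + (-2.2)·(-2.2)) / 4 = 20.8/4 = 5.2
  s[X_1,X_2] = ((2.8)·(1.8) + (1.8)·(-3.2) + (-0.2)·(1.8) + (-2.2)·(-1.2) + (-2.2)·(0.8)) / 4 = -0.2/4 = -0.05
  s[X_2,X_2] = ((1.8)·(1.8) + (-3.2)·(-3.2) + (1.8)·(1.8) + (-1.2)·(-1.2) + (0.8)·(0.8)) / 4 = 18.8/4 = 4.7
  Sample standard deviations s_i = √(s[i,i]):
  s(X_1) = √(5.2) = 2.2804
  s(X_2) = √(4.7) = 2.1679

Step 3 — r_{ij} = s_{ij} / (s_i · s_j):
  r[X_1,X_1] = 1 (diagonal).
  r[X_1,X_2] = -0.05 / (2.2804 · 2.1679) = -0.05 / 4.9437 = -0.0101
  r[X_2,X_2] = 1 (diagonal).

R is symmetric with unit diagonal. Assembling:

R = [[1, -0.0101],
 [-0.0101, 1]]


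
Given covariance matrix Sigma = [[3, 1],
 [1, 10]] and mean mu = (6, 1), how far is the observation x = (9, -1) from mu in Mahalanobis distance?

Step 1 — centre the observation: (x - mu) = (3, -2).

Step 2 — invert Sigma. det(Sigma) = 3·10 - (1)² = 29.
  Sigma^{-1} = (1/det) · [[d, -b], [-b, a]] = [[0.3448, -0.0345],
 [-0.0345, 0.1034]].

Step 3 — form the quadratic (x - mu)^T · Sigma^{-1} · (x - mu):
  Sigma^{-1} · (x - mu) = (1.1034, -0.3103).
  (x - mu)^T · [Sigma^{-1} · (x - mu)] = (3)·(1.1034) + (-2)·(-0.3103) = 3.931.

Step 4 — take square root: d = √(3.931) ≈ 1.9827.

d(x, mu) = √(3.931) ≈ 1.9827


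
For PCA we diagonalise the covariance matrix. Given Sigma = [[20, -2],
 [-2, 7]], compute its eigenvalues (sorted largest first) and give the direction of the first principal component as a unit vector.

Step 1 — characteristic polynomial of 2×2 Sigma:
  det(Sigma - λI) = λ² - trace · λ + det = 0.
  trace = 20 + 7 = 27, det = 20·7 - (-2)² = 136.
Step 2 — discriminant:
  Δ = trace² - 4·det = 729 - 544 = 185.
Step 3 — eigenvalues:
  λ = (trace ± √Δ)/2 = (27 ± 13.6015)/2,
  λ_1 = 20.3007,  λ_2 = 6.6993.

Step 4 — unit eigenvector for λ_1: solve (Sigma - λ_1 I)v = 0. First row:
  (20 - 20.3007)·v_x + (-2)·v_y = 0, i.e. (-0.3007)·v_x + (-2)·v_y = 0,
  so v ∝ (b, λ_1 - a) = (-2, 0.3007); multiply by -1 so the first entry is positive: u = (2, -0.3007).
  ||u|| = √((2)² + (-0.3007)²) = √(4.0904) ≈ 2.0225,
  v_1 = u/||u|| ≈ (0.9889, -0.1487) (||v_1|| = 1).

λ_1 = 20.3007,  λ_2 = 6.6993;  v_1 ≈ (0.9889, -0.1487)


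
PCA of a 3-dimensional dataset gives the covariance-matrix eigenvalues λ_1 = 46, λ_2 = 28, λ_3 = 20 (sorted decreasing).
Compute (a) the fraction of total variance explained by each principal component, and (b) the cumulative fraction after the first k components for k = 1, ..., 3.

Step 1 — total variance = trace(Sigma) = Σ λ_i = 46 + 28 + 20 = 94.

Step 2 — fraction explained by component i = λ_i / Σ λ:
  PC1: 46/94 = 0.4894
  PC2: 28/94 = 0.2979
  PC3: 20/94 = 0.2128

Step 3 — cumulative fraction after k components = (λ_1 + ... + λ_k) / Σ λ:
  k = 1: 46/94 = 0.4894
  k = 2: (46 + 28)/94 = 74/94 = 0.7872
  k = 3: (46 + 28 + 20)/94 = 94/94 = 1

Summary (fraction, with percent):

explained: PC1 0.4894 (48.94%), PC2 0.2979 (29.79%), PC3 0.2128 (21.28%);  cumulative: 0.4894, 0.7872, 1


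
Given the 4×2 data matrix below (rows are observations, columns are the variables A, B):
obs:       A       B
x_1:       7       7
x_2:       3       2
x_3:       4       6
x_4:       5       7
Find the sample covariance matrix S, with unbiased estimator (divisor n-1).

Step 1 — column means:
  mean(A) = (7 + 3 + 4 + 5) / 4 = 19/4 = 4.75
  mean(B) = (7 + 2 + 6 + 7) / 4 = 22/4 = 5.5

Step 2 — sample covariance S[i,j] = (1/(n-1)) · Σ_k (x_{k,i} - mean_i) · (x_{k,j} - mean_j), with n-1 = 3.
  S[A,A] = ((2.25)·(2.25) + (-1.75)·(-1.75) + (-0.75)·(-0.75) + (0.25)·(0.25)) / 3 = 8.75/3 = 2.9167
  S[A,B] = ((2.25)·(1.5) + (-1.75)·(-3.5) + (-0.75)·(0.5) + (0.25)·(1.5)) / 3 = 9.5/3 = 3.1667
  S[B,B] = ((1.5)·(1.5) + (-3.5)·(-3.5) + (0.5)·(0.5) + (1.5)·(1.5)) / 3 = 17/3 = 5.6667

S is symmetric (S[j,i] = S[i,j]). Assembling:

S = [[2.9167, 3.1667],
 [3.1667, 5.6667]]


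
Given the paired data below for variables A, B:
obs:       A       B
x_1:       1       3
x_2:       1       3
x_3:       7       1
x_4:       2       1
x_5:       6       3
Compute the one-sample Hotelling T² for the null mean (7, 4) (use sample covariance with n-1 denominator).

Step 1 — sample mean vector:
  mean(A) = (1 + 1 + 7 + 2 + 6) / 5 = 17/5 = 3.4
  mean(B) = (3 + 3 + 1 + 1 + 3) / 5 = 11/5 = 2.2
  x̄ = (3.4, 2.2),  deviation x̄ - mu_0 = (3.4, 2.2) - (7, 4) = (-3.6, -1.8).

Step 2 — sample covariance matrix, S[i,j] = (1/(n-1)) · Σ_k (x_{k,i} - mean_i) · (x_{k,j} - mean_j), divisor n-1 = 4:
  S[A,A] = ((-2.4)·(-2.4) + (-2.4)·(-2.4) + (3.6)·(3.6) + (-1.4)·(-1.4) + (2.6)·(2.6)) / 4 = 33.2/4 = 8.3
  S[A,B] = ((-2.4)·(0.8) + (-2.4)·(0.8) + (3.6)·(-1.2) + (-1.4)·(-1.2) + (2.6)·(0.8)) / 4 = -4.4/4 = -1.1
  S[B,B] = ((0.8)·(0.8) + (0.8)·(0.8) + (-1.2)·(-1.2) + (-1.2)·(-1.2) + (0.8)·(0.8)) / 4 = 4.8/4 = 1.2
  S = [[8.3, -1.1],
 [-1.1, 1.2]].

Step 3 — invert S. det(S) = 8.3·1.2 - (-1.1)² = 8.75.
  S^{-1} = (1/det) · [[d, -b], [-b, a]] = [[0.1371, 0.1257],
 [0.1257, 0.9486]].

Step 4 — quadratic form (x̄ - mu_0)^T · S^{-1} · (x̄ - mu_0):
  S^{-1} · (x̄ - mu_0) = (-0.72, -2.16),
  (x̄ - mu_0)^T · [...] = (-3.6)·(-0.72) + (-1.8)·(-2.16) = 6.48.

Step 5 — scale by n: T² = 5 · 6.48 = 32.4.

T² ≈ 32.4


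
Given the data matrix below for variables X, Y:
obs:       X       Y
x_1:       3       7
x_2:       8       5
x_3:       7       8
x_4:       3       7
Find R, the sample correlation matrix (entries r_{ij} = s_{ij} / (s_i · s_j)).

Step 1 — column means:
  mean(X) = (3 + 8 + 7 + 3) / 4 = 21/4 = 5.25
  mean(Y) = (7 + 5 + 8 + 7) / 4 = 27/4 = 6.75

Step 2 — sample variances and covariances s[i,j] = (1/(n-1)) · Σ_k (x_{k,i} - mean_i) · (x_{k,j} - mean_j), with n-1 = 3:
  s[X,X] = ((-2.25)·(-2.25) + (2.75)·(2.75) + (1.75)·(1.75) + (-2.25)·(-2.25)) / 3 = 20.75/3 = 6.9167
  s[X,Y] = ((-2.25)·(0.25) + (2.75)·(-1.75) + (1.75)·(1.25) + (-2.25)·(0.25)) / 3 = -3.75/3 = -1.25
  s[Y,Y] = ((0.25)·(0.25) + (-1.75)·(-1.75) + (1.25)·(1.25) + (0.25)·(0.25)) / 3 = 4.75/3 = 1.5833
  Sample standard deviations s_i = √(s[i,i]):
  s(X) = √(6.9167) = 2.63
  s(Y) = √(1.5833) = 1.2583

Step 3 — r_{ij} = s_{ij} / (s_i · s_j):
  r[X,X] = 1 (diagonal).
  r[X,Y] = -1.25 / (2.63 · 1.2583) = -1.25 / 3.3093 = -0.3777
  r[Y,Y] = 1 (diagonal).

R is symmetric with unit diagonal. Assembling:

R = [[1, -0.3777],
 [-0.3777, 1]]


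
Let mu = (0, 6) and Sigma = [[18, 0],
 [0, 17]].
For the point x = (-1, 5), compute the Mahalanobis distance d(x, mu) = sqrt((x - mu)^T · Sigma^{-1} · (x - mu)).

Step 1 — centre the observation: (x - mu) = (-1, -1).

Step 2 — invert Sigma. det(Sigma) = 18·17 - (0)² = 306.
  Sigma^{-1} = (1/det) · [[d, -b], [-b, a]] = [[0.0556, 0],
 [0, 0.0588]].

Step 3 — form the quadratic (x - mu)^T · Sigma^{-1} · (x - mu):
  Sigma^{-1} · (x - mu) = (-0.0556, -0.0588).
  (x - mu)^T · [Sigma^{-1} · (x - mu)] = (-1)·(-0.0556) + (-1)·(-0.0588) = 0.1144.

Step 4 — take square root: d = √(0.1144) ≈ 0.3382.

d(x, mu) = √(0.1144) ≈ 0.3382


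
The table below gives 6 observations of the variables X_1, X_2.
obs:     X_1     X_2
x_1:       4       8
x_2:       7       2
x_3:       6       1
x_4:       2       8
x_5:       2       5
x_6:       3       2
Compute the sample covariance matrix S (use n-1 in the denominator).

Step 1 — column means:
  mean(X_1) = (4 + 7 + 6 + 2 + 2 + 3) / 6 = 24/6 = 4
  mean(X_2) = (8 + 2 + 1 + 8 + 5 + 2) / 6 = 26/6 = 4.3333

Step 2 — sample covariance S[i,j] = (1/(n-1)) · Σ_k (x_{k,i} - mean_i) · (x_{k,j} - mean_j), with n-1 = 5.
  S[X_1,X_1] = ((0)·(0) + (3)·(3) + (2)·(2) + (-2)·(-2) + (-2)·(-2) + (-1)·(-1)) / 5 = 22/5 = 4.4
  S[X_1,X_2] = ((0)·(3.6667) + (3)·(-2.3333) + (2)·(-3.3333) + (-2)·(3.6667) + (-2)·(0.6667) + (-1)·(-2.3333)) / 5 = -20/5 = -4
  S[X_2,X_2] = ((3.6667)·(3.6667) + (-2.3333)·(-2.3333) + (-3.3333)·(-3.3333) + (3.6667)·(3.6667) + (0.6667)·(0.6667) + (-2.3333)·(-2.3333)) / 5 = 49.3333/5 = 9.8667

S is symmetric (S[j,i] = S[i,j]). Assembling:

S = [[4.4, -4],
 [-4, 9.8667]]
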